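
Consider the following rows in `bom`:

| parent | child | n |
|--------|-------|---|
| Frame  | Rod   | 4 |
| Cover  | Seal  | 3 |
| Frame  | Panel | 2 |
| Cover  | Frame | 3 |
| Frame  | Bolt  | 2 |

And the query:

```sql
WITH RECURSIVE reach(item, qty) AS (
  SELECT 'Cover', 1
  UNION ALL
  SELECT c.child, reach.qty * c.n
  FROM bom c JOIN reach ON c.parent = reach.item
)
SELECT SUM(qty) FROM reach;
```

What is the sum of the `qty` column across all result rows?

Base: (Cover, qty=1).
Iteration 1: components of {Cover} -> Frame = 1*3 = 3, Seal = 1*3 = 3.
Iteration 2: components of {Frame,Seal} -> Bolt = 3*2 = 6, Panel = 3*2 = 6, Rod = 3*4 = 12.
Iteration 3: no further components; recursion stops.
SUM(qty) = 1 + 3 + 3 + 6 + 6 + 12 = 31.

31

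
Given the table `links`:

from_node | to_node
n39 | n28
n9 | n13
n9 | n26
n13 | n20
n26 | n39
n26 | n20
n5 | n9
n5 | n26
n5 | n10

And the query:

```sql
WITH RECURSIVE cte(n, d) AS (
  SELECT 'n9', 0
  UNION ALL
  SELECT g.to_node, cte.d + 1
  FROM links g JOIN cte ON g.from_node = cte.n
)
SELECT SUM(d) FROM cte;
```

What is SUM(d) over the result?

11

Base: (n9, d=0).
Iteration 1: edges from {n9} -> (n13, d=1), (n26, d=1).
Iteration 2: edges from {n13,n26} -> (n20, d=2) x2, (n39, d=2). [UNION ALL keeps all 3 new rows, including repeats]
Iteration 3: edges from {n20,n39} -> (n28, d=3).
Iteration 4: no outgoing edges from {n28}; recursion stops.
SUM(d) = 0 + 1 + 1 + 2 + 2 + 2 + 3 = 11.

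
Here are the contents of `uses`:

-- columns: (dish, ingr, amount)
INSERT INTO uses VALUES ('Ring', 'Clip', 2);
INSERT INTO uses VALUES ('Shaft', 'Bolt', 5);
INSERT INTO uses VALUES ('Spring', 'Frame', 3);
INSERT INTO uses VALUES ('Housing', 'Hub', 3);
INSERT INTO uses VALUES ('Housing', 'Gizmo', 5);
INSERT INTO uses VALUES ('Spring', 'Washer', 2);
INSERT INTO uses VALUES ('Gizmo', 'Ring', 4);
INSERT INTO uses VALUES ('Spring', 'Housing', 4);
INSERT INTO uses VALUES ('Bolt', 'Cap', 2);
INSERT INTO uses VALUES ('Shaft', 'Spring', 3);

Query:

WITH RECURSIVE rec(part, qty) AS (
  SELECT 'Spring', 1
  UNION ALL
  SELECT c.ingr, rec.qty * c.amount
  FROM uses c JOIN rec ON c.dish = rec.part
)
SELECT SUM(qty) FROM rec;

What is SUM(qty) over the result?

Base: (Spring, qty=1).
Iteration 1: components of {Spring} -> Frame = 1*3 = 3, Housing = 1*4 = 4, Washer = 1*2 = 2.
Iteration 2: components of {Frame,Housing,Washer} -> Gizmo = 4*5 = 20, Hub = 4*3 = 12.
Iteration 3: components of {Gizmo,Hub} -> Ring = 20*4 = 80.
Iteration 4: components of {Ring} -> Clip = 80*2 = 160.
Iteration 5: no further components; recursion stops.
SUM(qty) = 1 + 3 + 2 + 4 + 20 + 12 + 80 + 160 = 282.

282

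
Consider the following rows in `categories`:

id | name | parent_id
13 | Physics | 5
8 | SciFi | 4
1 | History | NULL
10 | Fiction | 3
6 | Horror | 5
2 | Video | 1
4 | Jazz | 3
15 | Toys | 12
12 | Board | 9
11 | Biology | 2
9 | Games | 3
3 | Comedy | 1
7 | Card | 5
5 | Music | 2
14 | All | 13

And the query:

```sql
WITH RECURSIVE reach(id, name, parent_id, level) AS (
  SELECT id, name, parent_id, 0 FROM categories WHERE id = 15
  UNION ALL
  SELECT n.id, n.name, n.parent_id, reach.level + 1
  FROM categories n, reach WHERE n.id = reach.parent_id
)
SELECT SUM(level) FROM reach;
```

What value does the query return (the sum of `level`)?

Base: id=15 (Toys), parent_id=12, level 0.
Iteration 1: join on id=12 -> Board (id 12, parent_id=9, level 1).
Iteration 2: join on id=9 -> Games (id 9, parent_id=3, level 2).
Iteration 3: join on id=3 -> Comedy (id 3, parent_id=1, level 3).
Iteration 4: join on id=1 -> History (id 1, parent_id=NULL, level 4).
Iteration 5: parent_id is NULL; no match; recursion stops.
SUM(level) = 0 + 1 + 2 + 3 + 4 = 10.

10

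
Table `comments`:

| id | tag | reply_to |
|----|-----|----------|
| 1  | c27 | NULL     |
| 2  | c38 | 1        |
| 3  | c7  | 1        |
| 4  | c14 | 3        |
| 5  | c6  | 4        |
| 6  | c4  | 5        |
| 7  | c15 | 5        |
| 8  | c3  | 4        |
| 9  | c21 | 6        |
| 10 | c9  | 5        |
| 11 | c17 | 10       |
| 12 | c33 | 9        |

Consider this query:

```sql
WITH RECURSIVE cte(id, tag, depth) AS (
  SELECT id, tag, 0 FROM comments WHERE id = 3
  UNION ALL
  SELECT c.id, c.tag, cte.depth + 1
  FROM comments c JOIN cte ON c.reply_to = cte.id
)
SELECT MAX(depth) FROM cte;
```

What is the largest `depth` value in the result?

Base: id=3 (c7) at depth 0.
Iteration 1: rows with reply_to in {3} -> c14 (id 4, depth 1).
Iteration 2: rows with reply_to in {4} -> c6 (id 5, depth 2), c3 (id 8, depth 2).
Iteration 3: rows with reply_to in {5,8} -> c4 (id 6, depth 3), c15 (id 7, depth 3), c9 (id 10, depth 3).
Iteration 4: rows with reply_to in {6,7,10} -> c21 (id 9, depth 4), c17 (id 11, depth 4).
Iteration 5: rows with reply_to in {9,11} -> c33 (id 12, depth 5).
Iteration 6: no rows with reply_to in {12}; recursion stops.
depth values: 0, 1, 2, 2, 3, 3, 3, 4, 4, 5; the maximum is 5.

5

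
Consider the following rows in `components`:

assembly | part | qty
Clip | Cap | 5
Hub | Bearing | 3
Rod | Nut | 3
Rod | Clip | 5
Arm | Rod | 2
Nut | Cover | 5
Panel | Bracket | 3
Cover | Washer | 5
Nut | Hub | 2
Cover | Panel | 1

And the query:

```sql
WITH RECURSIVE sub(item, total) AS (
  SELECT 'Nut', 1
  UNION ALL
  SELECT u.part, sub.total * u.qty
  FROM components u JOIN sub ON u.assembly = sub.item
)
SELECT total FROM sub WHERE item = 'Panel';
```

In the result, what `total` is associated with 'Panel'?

5

Base: (Nut, total=1).
Iteration 1: components of {Nut} -> Cover = 1*5 = 5, Hub = 1*2 = 2.
Iteration 2: components of {Cover,Hub} -> Bearing = 2*3 = 6, Panel = 5*1 = 5, Washer = 5*5 = 25.
Iteration 3: components of {Bearing,Panel,Washer} -> Bracket = 5*3 = 15.
Iteration 4: no further components; recursion stops.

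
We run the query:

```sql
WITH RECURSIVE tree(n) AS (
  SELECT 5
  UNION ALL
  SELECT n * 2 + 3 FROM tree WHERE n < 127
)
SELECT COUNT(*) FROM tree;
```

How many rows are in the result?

Base: n=5.
Iteration 1: 5 < 127 holds -> n = 5 * 2 + 3 = 13.
Iteration 2: 13 < 127 holds -> n = 13 * 2 + 3 = 29.
Iteration 3: 29 < 127 holds -> n = 29 * 2 + 3 = 61.
Iteration 4: 61 < 127 holds -> n = 61 * 2 + 3 = 125.
Iteration 5: 125 < 127 holds -> n = 125 * 2 + 3 = 253.
Iteration 6: 253 < 127 fails; recursion stops.
Total rows emitted: 6.

6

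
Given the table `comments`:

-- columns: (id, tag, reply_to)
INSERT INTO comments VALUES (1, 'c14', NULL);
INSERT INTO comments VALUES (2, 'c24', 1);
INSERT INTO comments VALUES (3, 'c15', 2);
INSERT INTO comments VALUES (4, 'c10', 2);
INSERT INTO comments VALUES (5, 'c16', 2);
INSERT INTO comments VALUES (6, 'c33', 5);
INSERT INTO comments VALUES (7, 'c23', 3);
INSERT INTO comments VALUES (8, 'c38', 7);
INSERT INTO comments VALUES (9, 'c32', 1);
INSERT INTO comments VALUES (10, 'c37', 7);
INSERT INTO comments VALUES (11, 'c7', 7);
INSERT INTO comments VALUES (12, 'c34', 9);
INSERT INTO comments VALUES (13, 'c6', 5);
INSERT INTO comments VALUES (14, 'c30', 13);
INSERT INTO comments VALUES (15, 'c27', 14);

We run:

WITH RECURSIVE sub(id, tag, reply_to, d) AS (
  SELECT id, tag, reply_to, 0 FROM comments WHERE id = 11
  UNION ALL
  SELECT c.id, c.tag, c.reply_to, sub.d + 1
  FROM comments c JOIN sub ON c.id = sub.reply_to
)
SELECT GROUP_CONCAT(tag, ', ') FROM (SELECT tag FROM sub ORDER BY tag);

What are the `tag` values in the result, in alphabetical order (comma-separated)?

Base: id=11 (c7), reply_to=7, d 0.
Iteration 1: join on id=7 -> c23 (id 7, reply_to=3, d 1).
Iteration 2: join on id=3 -> c15 (id 3, reply_to=2, d 2).
Iteration 3: join on id=2 -> c24 (id 2, reply_to=1, d 3).
Iteration 4: join on id=1 -> c14 (id 1, reply_to=NULL, d 4).
Iteration 5: reply_to is NULL; no match; recursion stops.

c14, c15, c23, c24, c7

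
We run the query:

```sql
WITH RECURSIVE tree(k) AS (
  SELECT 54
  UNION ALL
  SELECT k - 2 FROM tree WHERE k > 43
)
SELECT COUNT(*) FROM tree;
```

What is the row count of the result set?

7

Base: k=54.
Iteration 1: 54 > 43 holds -> k = 54 - 2 = 52.
Iteration 2: 52 > 43 holds -> k = 52 - 2 = 50.
Iteration 3: 50 > 43 holds -> k = 50 - 2 = 48.
Iteration 4: 48 > 43 holds -> k = 48 - 2 = 46.
Iteration 5: 46 > 43 holds -> k = 46 - 2 = 44.
Iteration 6: 44 > 43 holds -> k = 44 - 2 = 42.
Iteration 7: 42 > 43 fails; recursion stops.
Total rows emitted: 7.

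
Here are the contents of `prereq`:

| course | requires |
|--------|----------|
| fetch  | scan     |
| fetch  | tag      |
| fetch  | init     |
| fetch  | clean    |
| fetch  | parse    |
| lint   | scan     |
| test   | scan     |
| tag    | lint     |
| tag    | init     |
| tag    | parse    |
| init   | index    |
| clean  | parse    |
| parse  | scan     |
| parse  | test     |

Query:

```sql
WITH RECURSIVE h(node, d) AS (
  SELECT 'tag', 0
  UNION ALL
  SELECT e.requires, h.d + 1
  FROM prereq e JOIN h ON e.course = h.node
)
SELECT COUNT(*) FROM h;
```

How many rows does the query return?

9

Base: (tag, d=0).
Iteration 1: edges from {tag} -> (init, d=1), (lint, d=1), (parse, d=1).
Iteration 2: edges from {init,lint,parse} -> (index, d=2), (scan, d=2) x2, (test, d=2). [UNION ALL keeps all 4 new rows, including repeats]
Iteration 3: edges from {index,scan,test} -> (scan, d=3).
Iteration 4: no outgoing edges from {scan}; recursion stops.
Total rows emitted: 9.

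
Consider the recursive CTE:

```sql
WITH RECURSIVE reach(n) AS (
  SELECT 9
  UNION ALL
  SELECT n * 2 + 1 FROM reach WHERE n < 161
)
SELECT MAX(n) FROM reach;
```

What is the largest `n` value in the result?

Base: n=9.
Iteration 1: 9 < 161 holds -> n = 9 * 2 + 1 = 19.
Iteration 2: 19 < 161 holds -> n = 19 * 2 + 1 = 39.
Iteration 3: 39 < 161 holds -> n = 39 * 2 + 1 = 79.
Iteration 4: 79 < 161 holds -> n = 79 * 2 + 1 = 159.
Iteration 5: 159 < 161 holds -> n = 159 * 2 + 1 = 319.
Iteration 6: 319 < 161 fails; recursion stops.
n values: 9, 19, 39, 79, 159, 319; the maximum is 319.

319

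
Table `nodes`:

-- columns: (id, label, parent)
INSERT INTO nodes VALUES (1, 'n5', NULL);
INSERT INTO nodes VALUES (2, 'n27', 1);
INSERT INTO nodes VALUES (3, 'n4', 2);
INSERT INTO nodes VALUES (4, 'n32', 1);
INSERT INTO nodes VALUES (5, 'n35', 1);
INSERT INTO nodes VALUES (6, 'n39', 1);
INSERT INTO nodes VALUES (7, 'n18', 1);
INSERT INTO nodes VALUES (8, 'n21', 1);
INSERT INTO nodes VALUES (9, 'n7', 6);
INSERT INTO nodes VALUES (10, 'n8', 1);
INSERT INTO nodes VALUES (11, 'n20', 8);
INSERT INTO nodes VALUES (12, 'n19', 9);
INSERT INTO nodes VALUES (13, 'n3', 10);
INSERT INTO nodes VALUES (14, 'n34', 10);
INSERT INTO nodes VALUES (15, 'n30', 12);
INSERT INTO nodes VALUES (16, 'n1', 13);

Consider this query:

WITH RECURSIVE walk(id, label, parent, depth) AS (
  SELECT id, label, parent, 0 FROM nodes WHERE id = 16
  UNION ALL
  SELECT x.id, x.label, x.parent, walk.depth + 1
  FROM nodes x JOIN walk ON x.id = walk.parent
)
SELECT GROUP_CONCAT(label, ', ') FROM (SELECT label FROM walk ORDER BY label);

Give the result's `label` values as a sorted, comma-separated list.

n1, n3, n5, n8

Base: id=16 (n1), parent=13, depth 0.
Iteration 1: join on id=13 -> n3 (id 13, parent=10, depth 1).
Iteration 2: join on id=10 -> n8 (id 10, parent=1, depth 2).
Iteration 3: join on id=1 -> n5 (id 1, parent=NULL, depth 3).
Iteration 4: parent is NULL; no match; recursion stops.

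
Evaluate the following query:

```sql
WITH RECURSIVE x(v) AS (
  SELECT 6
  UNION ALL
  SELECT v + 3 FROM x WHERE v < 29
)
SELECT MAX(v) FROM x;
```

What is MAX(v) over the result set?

Base: v=6.
Iteration 1: 6 < 29 holds -> v = 6 + 3 = 9.
Iteration 2: 9 < 29 holds -> v = 9 + 3 = 12.
Iteration 3: 12 < 29 holds -> v = 12 + 3 = 15.
Iteration 4: 15 < 29 holds -> v = 15 + 3 = 18.
Iteration 5: 18 < 29 holds -> v = 18 + 3 = 21.
Iteration 6: 21 < 29 holds -> v = 21 + 3 = 24.
Iteration 7: 24 < 29 holds -> v = 24 + 3 = 27.
Iteration 8: 27 < 29 holds -> v = 27 + 3 = 30.
Iteration 9: 30 < 29 fails; recursion stops.
v values: 6, 9, 12, 15, 18, 21, 24, 27, 30; the maximum is 30.

30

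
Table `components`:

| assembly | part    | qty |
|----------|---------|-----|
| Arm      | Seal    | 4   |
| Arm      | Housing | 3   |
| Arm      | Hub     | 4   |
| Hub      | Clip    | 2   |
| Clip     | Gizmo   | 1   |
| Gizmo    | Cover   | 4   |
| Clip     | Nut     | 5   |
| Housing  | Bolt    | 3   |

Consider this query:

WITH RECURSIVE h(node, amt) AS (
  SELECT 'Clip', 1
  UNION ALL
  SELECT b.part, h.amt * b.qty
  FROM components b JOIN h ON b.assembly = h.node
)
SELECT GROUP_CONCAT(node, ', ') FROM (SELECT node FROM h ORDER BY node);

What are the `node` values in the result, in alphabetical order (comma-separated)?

Base: (Clip, amt=1).
Iteration 1: components of {Clip} -> Gizmo = 1*1 = 1, Nut = 1*5 = 5.
Iteration 2: components of {Gizmo,Nut} -> Cover = 1*4 = 4.
Iteration 3: no further components; recursion stops.

Clip, Cover, Gizmo, Nut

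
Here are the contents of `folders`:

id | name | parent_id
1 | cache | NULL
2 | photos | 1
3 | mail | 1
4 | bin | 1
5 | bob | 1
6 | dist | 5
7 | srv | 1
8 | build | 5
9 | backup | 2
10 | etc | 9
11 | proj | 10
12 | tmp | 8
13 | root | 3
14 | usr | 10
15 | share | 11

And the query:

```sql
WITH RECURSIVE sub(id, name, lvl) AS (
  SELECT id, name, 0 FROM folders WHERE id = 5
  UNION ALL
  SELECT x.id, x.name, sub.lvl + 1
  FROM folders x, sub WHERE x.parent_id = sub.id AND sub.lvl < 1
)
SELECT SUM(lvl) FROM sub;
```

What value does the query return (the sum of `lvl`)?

2

Base: id=5 (bob) at lvl 0.
Iteration 1: rows with parent_id in {5} -> dist (id 6, lvl 1), build (id 8, lvl 1).
Iteration 2: lvl < 1 fails for all current rows; recursion stops.
SUM(lvl) = 0 + 1 + 1 = 2.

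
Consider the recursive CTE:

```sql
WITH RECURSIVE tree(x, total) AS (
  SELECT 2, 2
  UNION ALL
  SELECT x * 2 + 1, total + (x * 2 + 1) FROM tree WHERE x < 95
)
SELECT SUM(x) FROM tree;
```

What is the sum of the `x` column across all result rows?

Base: x=2, total=2.
Iteration 1: 2 < 95 holds -> x = 2 * 2 + 1 = 5, total = 2 + 5 = 7.
Iteration 2: 5 < 95 holds -> x = 5 * 2 + 1 = 11, total = 7 + 11 = 18.
Iteration 3: 11 < 95 holds -> x = 11 * 2 + 1 = 23, total = 18 + 23 = 41.
Iteration 4: 23 < 95 holds -> x = 23 * 2 + 1 = 47, total = 41 + 47 = 88.
Iteration 5: 47 < 95 holds -> x = 47 * 2 + 1 = 95, total = 88 + 95 = 183.
Iteration 6: 95 < 95 fails; recursion stops.
SUM(x) = 2 + 5 + 11 + 23 + 47 + 95 = 183.

183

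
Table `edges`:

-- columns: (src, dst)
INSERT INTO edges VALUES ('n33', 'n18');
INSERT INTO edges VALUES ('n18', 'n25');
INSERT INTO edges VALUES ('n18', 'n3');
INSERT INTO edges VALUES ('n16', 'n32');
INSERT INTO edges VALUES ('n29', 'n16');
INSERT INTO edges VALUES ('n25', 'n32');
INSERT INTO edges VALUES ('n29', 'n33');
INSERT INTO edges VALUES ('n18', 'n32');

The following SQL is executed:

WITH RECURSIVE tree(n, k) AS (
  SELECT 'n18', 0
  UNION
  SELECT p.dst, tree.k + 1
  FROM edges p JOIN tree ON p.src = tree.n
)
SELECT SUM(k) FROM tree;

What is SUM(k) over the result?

5

Base: (n18, k=0).
Iteration 1: edges from {n18} -> (n25, k=1), (n3, k=1), (n32, k=1).
Iteration 2: edges from {n25,n3,n32} -> (n32, k=2).
Iteration 3: no outgoing edges from {n32}; recursion stops.
SUM(k) = 0 + 1 + 1 + 1 + 2 = 5.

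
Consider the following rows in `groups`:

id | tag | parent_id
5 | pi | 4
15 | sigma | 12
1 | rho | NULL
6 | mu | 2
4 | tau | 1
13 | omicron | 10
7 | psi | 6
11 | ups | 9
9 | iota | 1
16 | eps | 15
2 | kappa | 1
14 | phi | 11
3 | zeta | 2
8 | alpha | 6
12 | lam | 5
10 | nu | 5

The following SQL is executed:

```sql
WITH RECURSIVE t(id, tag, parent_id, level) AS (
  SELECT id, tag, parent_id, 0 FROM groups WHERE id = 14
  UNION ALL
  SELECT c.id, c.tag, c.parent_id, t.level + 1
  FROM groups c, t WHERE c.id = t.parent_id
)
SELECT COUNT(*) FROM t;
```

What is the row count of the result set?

Base: id=14 (phi), parent_id=11, level 0.
Iteration 1: join on id=11 -> ups (id 11, parent_id=9, level 1).
Iteration 2: join on id=9 -> iota (id 9, parent_id=1, level 2).
Iteration 3: join on id=1 -> rho (id 1, parent_id=NULL, level 3).
Iteration 4: parent_id is NULL; no match; recursion stops.
Total rows emitted: 4.

4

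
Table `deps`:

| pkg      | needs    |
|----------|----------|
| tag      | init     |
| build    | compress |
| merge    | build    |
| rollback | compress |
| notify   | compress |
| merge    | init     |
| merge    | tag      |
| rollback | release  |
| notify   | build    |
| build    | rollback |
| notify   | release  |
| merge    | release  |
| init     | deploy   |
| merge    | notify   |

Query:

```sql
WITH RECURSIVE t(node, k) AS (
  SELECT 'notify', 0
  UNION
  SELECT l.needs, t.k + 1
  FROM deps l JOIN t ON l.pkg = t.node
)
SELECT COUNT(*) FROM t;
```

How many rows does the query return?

8

Base: (notify, k=0).
Iteration 1: edges from {notify} -> (build, k=1), (compress, k=1), (release, k=1).
Iteration 2: edges from {build,compress,release} -> (compress, k=2), (rollback, k=2).
Iteration 3: edges from {compress,rollback} -> (compress, k=3), (release, k=3).
Iteration 4: no outgoing edges from {compress,release}; recursion stops.
Total rows emitted: 8.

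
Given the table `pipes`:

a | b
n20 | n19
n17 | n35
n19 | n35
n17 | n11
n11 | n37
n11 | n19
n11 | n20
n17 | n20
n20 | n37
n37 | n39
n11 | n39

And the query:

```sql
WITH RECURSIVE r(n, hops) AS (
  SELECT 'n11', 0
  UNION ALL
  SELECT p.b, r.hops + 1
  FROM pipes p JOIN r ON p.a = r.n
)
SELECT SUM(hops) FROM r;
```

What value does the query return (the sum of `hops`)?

18

Base: (n11, hops=0).
Iteration 1: edges from {n11} -> (n19, hops=1), (n20, hops=1), (n37, hops=1), (n39, hops=1).
Iteration 2: edges from {n19,n20,n37,n39} -> (n19, hops=2), (n35, hops=2), (n37, hops=2), (n39, hops=2).
Iteration 3: edges from {n19,n35,n37,n39} -> (n35, hops=3), (n39, hops=3).
Iteration 4: no outgoing edges from {n35,n39}; recursion stops.
SUM(hops) = 0 + 1 + 1 + 1 + 1 + 2 + 2 + 2 + 2 + 3 + 3 = 18.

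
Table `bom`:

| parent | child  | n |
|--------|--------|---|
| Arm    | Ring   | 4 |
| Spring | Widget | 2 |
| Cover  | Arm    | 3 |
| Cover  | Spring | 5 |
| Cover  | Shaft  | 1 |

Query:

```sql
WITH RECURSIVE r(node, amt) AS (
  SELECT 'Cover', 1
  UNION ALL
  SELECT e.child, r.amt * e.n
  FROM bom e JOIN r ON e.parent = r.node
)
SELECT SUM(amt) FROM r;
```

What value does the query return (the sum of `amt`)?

32

Base: (Cover, amt=1).
Iteration 1: components of {Cover} -> Arm = 1*3 = 3, Shaft = 1*1 = 1, Spring = 1*5 = 5.
Iteration 2: components of {Arm,Shaft,Spring} -> Ring = 3*4 = 12, Widget = 5*2 = 10.
Iteration 3: no further components; recursion stops.
SUM(amt) = 1 + 3 + 5 + 1 + 12 + 10 = 32.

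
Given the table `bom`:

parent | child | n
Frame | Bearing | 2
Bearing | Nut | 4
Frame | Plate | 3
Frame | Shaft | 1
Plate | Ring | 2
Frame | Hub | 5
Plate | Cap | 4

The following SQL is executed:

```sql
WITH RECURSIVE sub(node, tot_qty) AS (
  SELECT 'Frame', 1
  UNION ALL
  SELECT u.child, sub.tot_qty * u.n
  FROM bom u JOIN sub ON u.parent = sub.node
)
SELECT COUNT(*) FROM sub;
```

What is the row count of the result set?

Base: (Frame, tot_qty=1).
Iteration 1: components of {Frame} -> Bearing = 1*2 = 2, Hub = 1*5 = 5, Plate = 1*3 = 3, Shaft = 1*1 = 1.
Iteration 2: components of {Bearing,Hub,Plate,Shaft} -> Cap = 3*4 = 12, Nut = 2*4 = 8, Ring = 3*2 = 6.
Iteration 3: no further components; recursion stops.
Total rows emitted: 8.

8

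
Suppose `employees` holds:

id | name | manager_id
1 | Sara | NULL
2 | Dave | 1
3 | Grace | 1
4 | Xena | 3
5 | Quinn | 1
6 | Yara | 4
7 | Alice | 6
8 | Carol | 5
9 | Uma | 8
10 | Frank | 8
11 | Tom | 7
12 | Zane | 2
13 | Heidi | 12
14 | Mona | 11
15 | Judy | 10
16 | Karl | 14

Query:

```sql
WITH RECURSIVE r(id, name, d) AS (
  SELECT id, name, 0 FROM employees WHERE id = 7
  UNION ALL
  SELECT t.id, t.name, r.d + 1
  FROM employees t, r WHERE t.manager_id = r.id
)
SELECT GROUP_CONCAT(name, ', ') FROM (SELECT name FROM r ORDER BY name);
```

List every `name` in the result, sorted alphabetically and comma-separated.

Base: id=7 (Alice) at d 0.
Iteration 1: rows with manager_id in {7} -> Tom (id 11, d 1).
Iteration 2: rows with manager_id in {11} -> Mona (id 14, d 2).
Iteration 3: rows with manager_id in {14} -> Karl (id 16, d 3).
Iteration 4: no rows with manager_id in {16}; recursion stops.

Alice, Karl, Mona, Tom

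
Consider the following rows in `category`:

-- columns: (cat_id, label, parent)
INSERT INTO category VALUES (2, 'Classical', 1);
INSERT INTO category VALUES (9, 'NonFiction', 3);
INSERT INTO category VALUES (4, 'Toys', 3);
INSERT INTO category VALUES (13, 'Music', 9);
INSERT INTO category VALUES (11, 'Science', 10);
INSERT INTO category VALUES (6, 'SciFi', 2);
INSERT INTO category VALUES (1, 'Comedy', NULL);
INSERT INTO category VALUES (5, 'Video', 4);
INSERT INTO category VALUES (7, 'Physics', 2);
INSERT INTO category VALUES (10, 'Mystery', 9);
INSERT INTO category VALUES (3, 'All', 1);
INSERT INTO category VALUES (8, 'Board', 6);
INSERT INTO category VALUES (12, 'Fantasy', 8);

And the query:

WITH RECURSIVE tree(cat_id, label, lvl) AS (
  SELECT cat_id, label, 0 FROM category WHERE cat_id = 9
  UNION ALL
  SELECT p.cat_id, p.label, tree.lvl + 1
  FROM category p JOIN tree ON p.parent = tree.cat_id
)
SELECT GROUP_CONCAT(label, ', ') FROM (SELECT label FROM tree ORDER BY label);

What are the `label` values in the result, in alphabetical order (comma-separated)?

Base: cat_id=9 (NonFiction) at lvl 0.
Iteration 1: rows with parent in {9} -> Mystery (id 10, lvl 1), Music (id 13, lvl 1).
Iteration 2: rows with parent in {10,13} -> Science (id 11, lvl 2).
Iteration 3: no rows with parent in {11}; recursion stops.

Music, Mystery, NonFiction, Science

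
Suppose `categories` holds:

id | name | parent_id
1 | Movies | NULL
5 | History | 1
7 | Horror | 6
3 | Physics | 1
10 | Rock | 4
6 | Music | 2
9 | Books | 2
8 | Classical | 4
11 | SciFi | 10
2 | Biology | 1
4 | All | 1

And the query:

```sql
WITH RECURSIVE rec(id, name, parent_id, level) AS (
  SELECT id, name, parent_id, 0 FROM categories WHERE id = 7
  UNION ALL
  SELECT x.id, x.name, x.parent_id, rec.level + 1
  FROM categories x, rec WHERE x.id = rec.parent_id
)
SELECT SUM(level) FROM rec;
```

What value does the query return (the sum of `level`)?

6

Base: id=7 (Horror), parent_id=6, level 0.
Iteration 1: join on id=6 -> Music (id 6, parent_id=2, level 1).
Iteration 2: join on id=2 -> Biology (id 2, parent_id=1, level 2).
Iteration 3: join on id=1 -> Movies (id 1, parent_id=NULL, level 3).
Iteration 4: parent_id is NULL; no match; recursion stops.
SUM(level) = 0 + 1 + 2 + 3 = 6.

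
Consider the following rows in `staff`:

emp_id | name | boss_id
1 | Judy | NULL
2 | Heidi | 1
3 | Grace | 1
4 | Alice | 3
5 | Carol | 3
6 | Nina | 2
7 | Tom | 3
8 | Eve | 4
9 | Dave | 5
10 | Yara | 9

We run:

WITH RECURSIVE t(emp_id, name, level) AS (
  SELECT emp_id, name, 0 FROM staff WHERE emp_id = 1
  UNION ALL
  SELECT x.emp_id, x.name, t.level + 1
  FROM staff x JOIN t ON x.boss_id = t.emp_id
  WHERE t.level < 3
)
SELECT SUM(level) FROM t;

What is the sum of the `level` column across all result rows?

16

Base: emp_id=1 (Judy) at level 0.
Iteration 1: rows with boss_id in {1} -> Heidi (id 2, level 1), Grace (id 3, level 1).
Iteration 2: rows with boss_id in {2,3} -> Alice (id 4, level 2), Carol (id 5, level 2), Nina (id 6, level 2), Tom (id 7, level 2).
Iteration 3: rows with boss_id in {4,5,6,7} -> Eve (id 8, level 3), Dave (id 9, level 3).
Iteration 4: level < 3 fails for all current rows; recursion stops.
SUM(level) = 0 + 1 + 1 + 2 + 2 + 2 + 2 + 3 + 3 = 16.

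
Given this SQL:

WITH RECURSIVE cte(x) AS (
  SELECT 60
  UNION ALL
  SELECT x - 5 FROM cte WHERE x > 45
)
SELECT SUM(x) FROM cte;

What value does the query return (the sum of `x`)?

210

Base: x=60.
Iteration 1: 60 > 45 holds -> x = 60 - 5 = 55.
Iteration 2: 55 > 45 holds -> x = 55 - 5 = 50.
Iteration 3: 50 > 45 holds -> x = 50 - 5 = 45.
Iteration 4: 45 > 45 fails; recursion stops.
SUM(x) = 60 + 55 + 50 + 45 = 210.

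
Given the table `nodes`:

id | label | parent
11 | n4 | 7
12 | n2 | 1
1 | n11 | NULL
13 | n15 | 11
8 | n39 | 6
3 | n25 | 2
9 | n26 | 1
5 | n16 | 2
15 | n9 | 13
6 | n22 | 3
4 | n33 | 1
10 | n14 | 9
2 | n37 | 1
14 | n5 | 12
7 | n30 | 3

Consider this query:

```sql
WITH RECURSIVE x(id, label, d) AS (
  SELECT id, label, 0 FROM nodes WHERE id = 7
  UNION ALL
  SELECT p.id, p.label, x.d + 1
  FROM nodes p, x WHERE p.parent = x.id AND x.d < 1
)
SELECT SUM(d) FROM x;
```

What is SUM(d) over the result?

Base: id=7 (n30) at d 0.
Iteration 1: rows with parent in {7} -> n4 (id 11, d 1).
Iteration 2: d < 1 fails for all current rows; recursion stops.
SUM(d) = 0 + 1 = 1.

1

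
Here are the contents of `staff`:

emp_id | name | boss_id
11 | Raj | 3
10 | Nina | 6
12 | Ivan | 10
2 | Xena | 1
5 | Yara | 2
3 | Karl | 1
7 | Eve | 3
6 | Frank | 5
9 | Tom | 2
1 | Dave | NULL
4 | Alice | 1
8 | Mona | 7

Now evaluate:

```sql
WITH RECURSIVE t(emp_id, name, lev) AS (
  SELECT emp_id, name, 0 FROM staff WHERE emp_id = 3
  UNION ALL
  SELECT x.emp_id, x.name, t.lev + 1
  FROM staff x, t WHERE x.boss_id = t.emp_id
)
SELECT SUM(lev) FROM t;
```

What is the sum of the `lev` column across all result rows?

Base: emp_id=3 (Karl) at lev 0.
Iteration 1: rows with boss_id in {3} -> Eve (id 7, lev 1), Raj (id 11, lev 1).
Iteration 2: rows with boss_id in {7,11} -> Mona (id 8, lev 2).
Iteration 3: no rows with boss_id in {8}; recursion stops.
SUM(lev) = 0 + 1 + 1 + 2 = 4.

4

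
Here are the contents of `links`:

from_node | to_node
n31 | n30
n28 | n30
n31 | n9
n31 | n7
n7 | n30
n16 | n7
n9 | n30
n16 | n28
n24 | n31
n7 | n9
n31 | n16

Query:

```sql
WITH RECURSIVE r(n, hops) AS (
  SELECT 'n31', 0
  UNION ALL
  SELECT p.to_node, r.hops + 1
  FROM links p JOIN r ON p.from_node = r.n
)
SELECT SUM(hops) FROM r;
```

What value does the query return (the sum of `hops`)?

Base: (n31, hops=0).
Iteration 1: edges from {n31} -> (n16, hops=1), (n30, hops=1), (n7, hops=1), (n9, hops=1).
Iteration 2: edges from {n16,n30,n7,n9} -> (n28, hops=2), (n30, hops=2) x2, (n7, hops=2), (n9, hops=2). [UNION ALL keeps all 5 new rows, including repeats]
Iteration 3: edges from {n28,n30,n7,n9} -> (n30, hops=3) x3, (n9, hops=3). [UNION ALL keeps all 4 new rows, including repeats]
Iteration 4: edges from {n30,n9} -> (n30, hops=4).
Iteration 5: no outgoing edges from {n30}; recursion stops.
SUM(hops) = 0 + 1 + 1 + 1 + 1 + 2 + 2 + 2 + 2 + 2 + 3 + 3 + 3 + 3 + 4 = 30.

30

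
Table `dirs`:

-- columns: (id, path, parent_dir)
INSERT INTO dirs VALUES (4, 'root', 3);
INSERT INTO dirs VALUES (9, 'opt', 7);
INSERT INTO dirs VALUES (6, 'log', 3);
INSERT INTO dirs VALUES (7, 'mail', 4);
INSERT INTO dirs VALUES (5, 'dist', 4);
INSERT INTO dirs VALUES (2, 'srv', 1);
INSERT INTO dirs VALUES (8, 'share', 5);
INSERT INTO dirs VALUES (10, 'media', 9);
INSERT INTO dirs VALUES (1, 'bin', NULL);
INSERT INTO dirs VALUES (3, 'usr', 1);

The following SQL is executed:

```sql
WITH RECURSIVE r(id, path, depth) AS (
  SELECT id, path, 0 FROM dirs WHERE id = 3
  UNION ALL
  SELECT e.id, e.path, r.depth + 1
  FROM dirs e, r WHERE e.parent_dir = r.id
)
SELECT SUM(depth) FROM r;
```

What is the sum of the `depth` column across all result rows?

16

Base: id=3 (usr) at depth 0.
Iteration 1: rows with parent_dir in {3} -> root (id 4, depth 1), log (id 6, depth 1).
Iteration 2: rows with parent_dir in {4,6} -> dist (id 5, depth 2), mail (id 7, depth 2).
Iteration 3: rows with parent_dir in {5,7} -> share (id 8, depth 3), opt (id 9, depth 3).
Iteration 4: rows with parent_dir in {8,9} -> media (id 10, depth 4).
Iteration 5: no rows with parent_dir in {10}; recursion stops.
SUM(depth) = 0 + 1 + 1 + 2 + 2 + 3 + 3 + 4 = 16.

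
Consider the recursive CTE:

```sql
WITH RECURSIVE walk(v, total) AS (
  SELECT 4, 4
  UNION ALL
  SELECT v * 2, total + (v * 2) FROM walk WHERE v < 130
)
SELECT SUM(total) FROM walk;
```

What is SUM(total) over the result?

988

Base: v=4, total=4.
Iteration 1: 4 < 130 holds -> v = 4 * 2 = 8, total = 4 + 8 = 12.
Iteration 2: 8 < 130 holds -> v = 8 * 2 = 16, total = 12 + 16 = 28.
Iteration 3: 16 < 130 holds -> v = 16 * 2 = 32, total = 28 + 32 = 60.
Iteration 4: 32 < 130 holds -> v = 32 * 2 = 64, total = 60 + 64 = 124.
Iteration 5: 64 < 130 holds -> v = 64 * 2 = 128, total = 124 + 128 = 252.
Iteration 6: 128 < 130 holds -> v = 128 * 2 = 256, total = 252 + 256 = 508.
Iteration 7: 256 < 130 fails; recursion stops.
SUM(total) = 4 + 12 + 28 + 60 + 124 + 252 + 508 = 988.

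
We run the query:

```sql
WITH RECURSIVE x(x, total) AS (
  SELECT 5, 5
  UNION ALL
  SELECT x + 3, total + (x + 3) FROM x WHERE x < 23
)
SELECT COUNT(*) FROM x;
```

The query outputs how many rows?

7

Base: x=5, total=5.
Iteration 1: 5 < 23 holds -> x = 5 + 3 = 8, total = 5 + 8 = 13.
Iteration 2: 8 < 23 holds -> x = 8 + 3 = 11, total = 13 + 11 = 24.
Iteration 3: 11 < 23 holds -> x = 11 + 3 = 14, total = 24 + 14 = 38.
Iteration 4: 14 < 23 holds -> x = 14 + 3 = 17, total = 38 + 17 = 55.
Iteration 5: 17 < 23 holds -> x = 17 + 3 = 20, total = 55 + 20 = 75.
Iteration 6: 20 < 23 holds -> x = 20 + 3 = 23, total = 75 + 23 = 98.
Iteration 7: 23 < 23 fails; recursion stops.
Total rows emitted: 7.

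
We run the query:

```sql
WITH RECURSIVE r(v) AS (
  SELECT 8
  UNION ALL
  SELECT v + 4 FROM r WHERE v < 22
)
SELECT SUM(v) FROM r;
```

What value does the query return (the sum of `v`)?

Base: v=8.
Iteration 1: 8 < 22 holds -> v = 8 + 4 = 12.
Iteration 2: 12 < 22 holds -> v = 12 + 4 = 16.
Iteration 3: 16 < 22 holds -> v = 16 + 4 = 20.
Iteration 4: 20 < 22 holds -> v = 20 + 4 = 24.
Iteration 5: 24 < 22 fails; recursion stops.
SUM(v) = 8 + 12 + 16 + 20 + 24 = 80.

80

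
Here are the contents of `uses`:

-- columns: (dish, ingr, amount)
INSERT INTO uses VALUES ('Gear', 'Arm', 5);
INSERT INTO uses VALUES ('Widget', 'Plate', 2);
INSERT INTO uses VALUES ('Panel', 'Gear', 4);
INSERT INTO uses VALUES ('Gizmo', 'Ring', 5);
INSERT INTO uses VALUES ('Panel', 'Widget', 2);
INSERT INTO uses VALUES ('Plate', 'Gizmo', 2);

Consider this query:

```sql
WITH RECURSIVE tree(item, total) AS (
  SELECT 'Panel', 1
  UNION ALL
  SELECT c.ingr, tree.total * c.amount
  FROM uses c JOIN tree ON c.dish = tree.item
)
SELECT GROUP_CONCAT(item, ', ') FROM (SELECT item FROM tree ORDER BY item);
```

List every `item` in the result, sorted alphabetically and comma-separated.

Base: (Panel, total=1).
Iteration 1: components of {Panel} -> Gear = 1*4 = 4, Widget = 1*2 = 2.
Iteration 2: components of {Gear,Widget} -> Arm = 4*5 = 20, Plate = 2*2 = 4.
Iteration 3: components of {Arm,Plate} -> Gizmo = 4*2 = 8.
Iteration 4: components of {Gizmo} -> Ring = 8*5 = 40.
Iteration 5: no further components; recursion stops.

Arm, Gear, Gizmo, Panel, Plate, Ring, Widget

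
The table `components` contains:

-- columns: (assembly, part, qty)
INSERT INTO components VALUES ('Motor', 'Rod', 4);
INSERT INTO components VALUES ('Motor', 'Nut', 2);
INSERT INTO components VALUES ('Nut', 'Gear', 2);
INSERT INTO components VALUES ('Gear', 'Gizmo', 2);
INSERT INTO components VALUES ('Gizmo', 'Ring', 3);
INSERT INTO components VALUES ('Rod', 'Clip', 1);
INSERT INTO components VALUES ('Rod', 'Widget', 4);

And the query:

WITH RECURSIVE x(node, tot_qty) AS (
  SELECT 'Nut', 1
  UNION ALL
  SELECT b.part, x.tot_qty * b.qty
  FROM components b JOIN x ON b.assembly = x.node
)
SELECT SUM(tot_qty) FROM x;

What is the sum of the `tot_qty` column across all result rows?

19

Base: (Nut, tot_qty=1).
Iteration 1: components of {Nut} -> Gear = 1*2 = 2.
Iteration 2: components of {Gear} -> Gizmo = 2*2 = 4.
Iteration 3: components of {Gizmo} -> Ring = 4*3 = 12.
Iteration 4: no further components; recursion stops.
SUM(tot_qty) = 1 + 2 + 4 + 12 = 19.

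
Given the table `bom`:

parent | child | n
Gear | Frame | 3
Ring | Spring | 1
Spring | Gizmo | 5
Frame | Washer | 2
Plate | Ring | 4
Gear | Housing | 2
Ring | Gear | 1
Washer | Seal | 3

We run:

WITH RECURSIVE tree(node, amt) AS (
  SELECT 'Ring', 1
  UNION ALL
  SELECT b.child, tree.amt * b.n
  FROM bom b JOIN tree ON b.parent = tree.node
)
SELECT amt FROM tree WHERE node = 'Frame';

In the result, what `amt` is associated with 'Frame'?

3

Base: (Ring, amt=1).
Iteration 1: components of {Ring} -> Gear = 1*1 = 1, Spring = 1*1 = 1.
Iteration 2: components of {Gear,Spring} -> Frame = 1*3 = 3, Gizmo = 1*5 = 5, Housing = 1*2 = 2.
Iteration 3: components of {Frame,Gizmo,Housing} -> Washer = 3*2 = 6.
Iteration 4: components of {Washer} -> Seal = 6*3 = 18.
Iteration 5: no further components; recursion stops.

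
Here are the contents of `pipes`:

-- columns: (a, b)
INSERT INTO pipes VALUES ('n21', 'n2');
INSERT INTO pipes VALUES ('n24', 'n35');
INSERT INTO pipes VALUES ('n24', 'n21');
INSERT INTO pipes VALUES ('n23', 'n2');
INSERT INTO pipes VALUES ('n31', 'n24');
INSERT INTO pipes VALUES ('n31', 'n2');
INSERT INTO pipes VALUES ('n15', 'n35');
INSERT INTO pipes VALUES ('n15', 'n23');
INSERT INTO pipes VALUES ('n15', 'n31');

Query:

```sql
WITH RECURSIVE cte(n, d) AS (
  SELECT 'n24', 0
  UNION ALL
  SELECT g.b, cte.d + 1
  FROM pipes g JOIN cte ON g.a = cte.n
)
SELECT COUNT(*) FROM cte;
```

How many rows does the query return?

4

Base: (n24, d=0).
Iteration 1: edges from {n24} -> (n21, d=1), (n35, d=1).
Iteration 2: edges from {n21,n35} -> (n2, d=2).
Iteration 3: no outgoing edges from {n2}; recursion stops.
Total rows emitted: 4.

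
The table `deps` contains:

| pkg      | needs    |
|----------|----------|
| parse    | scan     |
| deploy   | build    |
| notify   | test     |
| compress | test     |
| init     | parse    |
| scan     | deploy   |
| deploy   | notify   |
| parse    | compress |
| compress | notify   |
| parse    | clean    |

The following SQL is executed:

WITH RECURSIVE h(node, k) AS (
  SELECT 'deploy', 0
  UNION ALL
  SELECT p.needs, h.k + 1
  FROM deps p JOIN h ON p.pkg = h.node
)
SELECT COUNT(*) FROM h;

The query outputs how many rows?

Base: (deploy, k=0).
Iteration 1: edges from {deploy} -> (build, k=1), (notify, k=1).
Iteration 2: edges from {build,notify} -> (test, k=2).
Iteration 3: no outgoing edges from {test}; recursion stops.
Total rows emitted: 4.

4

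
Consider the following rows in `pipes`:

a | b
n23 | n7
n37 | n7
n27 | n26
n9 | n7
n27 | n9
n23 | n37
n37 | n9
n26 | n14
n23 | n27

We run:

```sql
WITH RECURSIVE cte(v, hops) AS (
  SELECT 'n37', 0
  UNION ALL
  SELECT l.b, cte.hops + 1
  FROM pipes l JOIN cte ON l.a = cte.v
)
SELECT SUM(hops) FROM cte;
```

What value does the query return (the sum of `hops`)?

Base: (n37, hops=0).
Iteration 1: edges from {n37} -> (n7, hops=1), (n9, hops=1).
Iteration 2: edges from {n7,n9} -> (n7, hops=2).
Iteration 3: no outgoing edges from {n7}; recursion stops.
SUM(hops) = 0 + 1 + 1 + 2 = 4.

4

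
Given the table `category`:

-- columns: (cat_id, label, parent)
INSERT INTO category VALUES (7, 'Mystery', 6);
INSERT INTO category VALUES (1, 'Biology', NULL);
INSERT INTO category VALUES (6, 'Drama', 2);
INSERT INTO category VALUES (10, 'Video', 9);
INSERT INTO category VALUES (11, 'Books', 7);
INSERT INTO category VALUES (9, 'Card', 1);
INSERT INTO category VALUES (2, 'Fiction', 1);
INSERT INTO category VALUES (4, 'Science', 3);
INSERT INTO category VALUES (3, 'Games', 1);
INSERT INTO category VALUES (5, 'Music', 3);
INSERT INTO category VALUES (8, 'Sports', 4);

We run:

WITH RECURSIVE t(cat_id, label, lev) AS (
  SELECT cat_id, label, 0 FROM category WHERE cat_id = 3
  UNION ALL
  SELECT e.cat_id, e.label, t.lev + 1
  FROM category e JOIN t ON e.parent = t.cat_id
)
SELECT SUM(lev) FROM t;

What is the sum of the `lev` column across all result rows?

4

Base: cat_id=3 (Games) at lev 0.
Iteration 1: rows with parent in {3} -> Science (id 4, lev 1), Music (id 5, lev 1).
Iteration 2: rows with parent in {4,5} -> Sports (id 8, lev 2).
Iteration 3: no rows with parent in {8}; recursion stops.
SUM(lev) = 0 + 1 + 1 + 2 = 4.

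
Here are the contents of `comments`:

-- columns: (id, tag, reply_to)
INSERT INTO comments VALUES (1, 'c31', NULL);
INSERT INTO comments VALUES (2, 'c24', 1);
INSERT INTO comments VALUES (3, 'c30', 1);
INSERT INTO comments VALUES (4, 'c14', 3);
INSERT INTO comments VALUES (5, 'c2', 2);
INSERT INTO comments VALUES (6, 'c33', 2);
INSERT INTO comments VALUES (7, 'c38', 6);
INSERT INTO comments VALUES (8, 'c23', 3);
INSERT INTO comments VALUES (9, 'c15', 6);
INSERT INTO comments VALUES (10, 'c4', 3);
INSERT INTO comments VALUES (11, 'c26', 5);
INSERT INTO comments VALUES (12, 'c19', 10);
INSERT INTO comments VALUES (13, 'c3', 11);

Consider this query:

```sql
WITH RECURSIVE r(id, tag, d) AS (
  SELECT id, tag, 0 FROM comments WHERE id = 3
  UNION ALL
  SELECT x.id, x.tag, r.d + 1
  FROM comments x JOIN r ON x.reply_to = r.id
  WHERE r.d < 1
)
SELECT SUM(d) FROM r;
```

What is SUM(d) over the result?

Base: id=3 (c30) at d 0.
Iteration 1: rows with reply_to in {3} -> c14 (id 4, d 1), c23 (id 8, d 1), c4 (id 10, d 1).
Iteration 2: d < 1 fails for all current rows; recursion stops.
SUM(d) = 0 + 1 + 1 + 1 = 3.

3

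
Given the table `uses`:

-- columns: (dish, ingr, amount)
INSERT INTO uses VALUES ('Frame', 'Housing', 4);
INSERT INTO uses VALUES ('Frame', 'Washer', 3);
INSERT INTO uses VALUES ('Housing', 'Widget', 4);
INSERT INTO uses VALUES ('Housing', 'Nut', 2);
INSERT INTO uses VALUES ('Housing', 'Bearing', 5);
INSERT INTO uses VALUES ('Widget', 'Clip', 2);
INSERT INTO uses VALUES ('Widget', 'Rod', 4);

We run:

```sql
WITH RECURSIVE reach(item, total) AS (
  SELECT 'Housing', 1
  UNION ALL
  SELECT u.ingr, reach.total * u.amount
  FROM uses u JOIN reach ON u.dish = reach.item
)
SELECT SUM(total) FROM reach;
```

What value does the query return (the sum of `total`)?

Base: (Housing, total=1).
Iteration 1: components of {Housing} -> Bearing = 1*5 = 5, Nut = 1*2 = 2, Widget = 1*4 = 4.
Iteration 2: components of {Bearing,Nut,Widget} -> Clip = 4*2 = 8, Rod = 4*4 = 16.
Iteration 3: no further components; recursion stops.
SUM(total) = 1 + 4 + 2 + 5 + 8 + 16 = 36.

36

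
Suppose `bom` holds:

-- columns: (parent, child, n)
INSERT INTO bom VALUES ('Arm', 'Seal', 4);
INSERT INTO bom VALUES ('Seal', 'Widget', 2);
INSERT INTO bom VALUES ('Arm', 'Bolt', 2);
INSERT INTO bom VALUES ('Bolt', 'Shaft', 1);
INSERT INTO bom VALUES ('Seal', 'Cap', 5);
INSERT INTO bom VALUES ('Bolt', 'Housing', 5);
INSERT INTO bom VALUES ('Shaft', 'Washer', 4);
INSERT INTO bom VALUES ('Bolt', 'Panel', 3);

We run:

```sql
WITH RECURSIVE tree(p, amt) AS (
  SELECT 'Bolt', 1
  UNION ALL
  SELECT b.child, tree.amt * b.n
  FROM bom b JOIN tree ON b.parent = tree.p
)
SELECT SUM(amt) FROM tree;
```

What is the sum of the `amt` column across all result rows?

Base: (Bolt, amt=1).
Iteration 1: components of {Bolt} -> Housing = 1*5 = 5, Panel = 1*3 = 3, Shaft = 1*1 = 1.
Iteration 2: components of {Housing,Panel,Shaft} -> Washer = 1*4 = 4.
Iteration 3: no further components; recursion stops.
SUM(amt) = 1 + 1 + 5 + 3 + 4 = 14.

14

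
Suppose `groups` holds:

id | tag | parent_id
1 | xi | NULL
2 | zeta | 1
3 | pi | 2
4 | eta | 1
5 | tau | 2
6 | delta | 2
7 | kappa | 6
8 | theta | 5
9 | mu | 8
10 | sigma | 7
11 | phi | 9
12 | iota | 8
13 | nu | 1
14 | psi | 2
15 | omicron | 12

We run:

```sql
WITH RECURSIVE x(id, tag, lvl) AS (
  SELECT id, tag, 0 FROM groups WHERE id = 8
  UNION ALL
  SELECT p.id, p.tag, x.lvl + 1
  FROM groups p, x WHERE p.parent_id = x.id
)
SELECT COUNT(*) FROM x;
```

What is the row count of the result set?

Base: id=8 (theta) at lvl 0.
Iteration 1: rows with parent_id in {8} -> mu (id 9, lvl 1), iota (id 12, lvl 1).
Iteration 2: rows with parent_id in {9,12} -> phi (id 11, lvl 2), omicron (id 15, lvl 2).
Iteration 3: no rows with parent_id in {11,15}; recursion stops.
Total rows emitted: 5.

5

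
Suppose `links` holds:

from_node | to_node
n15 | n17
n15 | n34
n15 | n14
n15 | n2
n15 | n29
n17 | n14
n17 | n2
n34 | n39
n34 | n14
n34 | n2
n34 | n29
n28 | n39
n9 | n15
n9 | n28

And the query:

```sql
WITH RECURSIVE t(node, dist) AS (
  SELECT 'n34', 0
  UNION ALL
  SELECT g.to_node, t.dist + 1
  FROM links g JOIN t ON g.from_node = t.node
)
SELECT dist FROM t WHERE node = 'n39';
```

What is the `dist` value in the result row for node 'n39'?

1

Base: (n34, dist=0).
Iteration 1: edges from {n34} -> (n14, dist=1), (n2, dist=1), (n29, dist=1), (n39, dist=1).
Iteration 2: no outgoing edges from {n14,n2,n29,n39}; recursion stops.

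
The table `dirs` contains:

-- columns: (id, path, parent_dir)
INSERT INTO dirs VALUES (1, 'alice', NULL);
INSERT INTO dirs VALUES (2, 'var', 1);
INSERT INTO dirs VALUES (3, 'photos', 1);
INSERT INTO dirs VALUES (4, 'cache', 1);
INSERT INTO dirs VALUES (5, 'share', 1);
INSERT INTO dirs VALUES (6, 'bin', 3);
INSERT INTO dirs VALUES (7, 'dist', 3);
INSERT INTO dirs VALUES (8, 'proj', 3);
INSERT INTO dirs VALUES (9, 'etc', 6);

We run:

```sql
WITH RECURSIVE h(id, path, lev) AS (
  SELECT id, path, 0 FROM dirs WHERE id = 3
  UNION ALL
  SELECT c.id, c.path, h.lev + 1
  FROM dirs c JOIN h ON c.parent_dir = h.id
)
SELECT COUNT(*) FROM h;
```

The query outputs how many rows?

5

Base: id=3 (photos) at lev 0.
Iteration 1: rows with parent_dir in {3} -> bin (id 6, lev 1), dist (id 7, lev 1), proj (id 8, lev 1).
Iteration 2: rows with parent_dir in {6,7,8} -> etc (id 9, lev 2).
Iteration 3: no rows with parent_dir in {9}; recursion stops.
Total rows emitted: 5.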